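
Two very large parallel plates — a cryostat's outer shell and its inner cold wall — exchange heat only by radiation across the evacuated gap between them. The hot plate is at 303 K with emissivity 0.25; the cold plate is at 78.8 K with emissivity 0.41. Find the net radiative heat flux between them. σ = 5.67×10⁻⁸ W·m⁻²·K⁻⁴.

q ≈ 87.5 W/m²

For two infinite grey parallel plates, q = σ(T₁⁴ − T₂⁴)/(1/ε₁ + 1/ε₂ − 1).
T₁⁴ − T₂⁴ = 8.429×10⁹ − 3.856×10⁷ = 8.390×10⁹ K⁴.
1/ε₁ + 1/ε₂ − 1 = 4.000 + 2.439 − 1 = 5.439.
q = 5.67×10⁻⁸ × 8.390×10⁹ / 5.439.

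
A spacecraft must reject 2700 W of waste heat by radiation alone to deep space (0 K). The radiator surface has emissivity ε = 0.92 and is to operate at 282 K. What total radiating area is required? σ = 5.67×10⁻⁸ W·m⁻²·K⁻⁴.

P = εσA T⁴ ⇒ A = P/(εσT⁴).
T⁴ = 6.324×10⁹ K⁴.
A = 2700/(0.92 × 5.67×10⁻⁸ × 6.324×10⁹).

A ≈ 8.18 m²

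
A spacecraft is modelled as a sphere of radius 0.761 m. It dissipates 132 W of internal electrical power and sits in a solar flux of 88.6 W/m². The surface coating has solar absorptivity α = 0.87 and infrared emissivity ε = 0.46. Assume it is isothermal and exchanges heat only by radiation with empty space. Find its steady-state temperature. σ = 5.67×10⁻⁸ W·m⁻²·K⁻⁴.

T ≈ 195 K

At steady state, absorbed solar power + internal power = radiated power.
Absorbed: α·S·A_cross = 0.87·88.6·1.819 = 140.2 W (cross-section πr²).
Total input = 140.2 + 132 = 272.2 W.
Radiated: εσ·A_surf·T⁴ with A_surf = 4πr² = 7.277 m².
T⁴ = 272.2/(0.46·5.67×10⁻⁸·7.277) = 1.434×10⁹ K⁴.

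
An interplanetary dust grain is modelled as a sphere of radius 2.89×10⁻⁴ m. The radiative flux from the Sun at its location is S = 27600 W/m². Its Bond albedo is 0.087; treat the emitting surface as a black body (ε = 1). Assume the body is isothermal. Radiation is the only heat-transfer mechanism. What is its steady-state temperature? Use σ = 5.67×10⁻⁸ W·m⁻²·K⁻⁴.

At equilibrium, absorbed power = emitted power.
Absorbing cross-section = πr² = 2.624×10⁻⁷ m²; emitting surface = 4πr² = 1.050×10⁻⁶ m² (ratio 4).
(1−a)S·A_cross = εσ·A_surf·T⁴  ⇒  T⁴ = (1−a)S/(4σ).
T⁴ = 0.913·27600/(4·5.67×10⁻⁸) = 1.111×10¹¹ K⁴.
T = (1.111×10¹¹)^(1/4).

T ≈ 577 K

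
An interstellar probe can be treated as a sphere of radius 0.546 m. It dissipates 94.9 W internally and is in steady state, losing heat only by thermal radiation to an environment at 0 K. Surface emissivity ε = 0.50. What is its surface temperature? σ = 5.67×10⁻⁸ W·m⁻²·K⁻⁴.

T ≈ 173 K

Steady state: internal power = radiated power, P = εσA T⁴.
Radiating area A = 4πr² = 3.746 m².
T⁴ = P/(εσA) = 94.9/(0.50·5.67×10⁻⁸·3.746) = 8.935×10⁸ K⁴.
T = (8.935×10⁸)^(1/4).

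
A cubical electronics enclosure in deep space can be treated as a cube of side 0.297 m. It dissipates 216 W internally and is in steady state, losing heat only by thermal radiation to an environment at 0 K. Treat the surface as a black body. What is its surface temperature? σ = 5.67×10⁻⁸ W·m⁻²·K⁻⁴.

T ≈ 291 K

Steady state: internal power = radiated power, P = εσA T⁴.
Radiating area A = 6L² = 0.5293 m².
T⁴ = P/(εσA) = 216/(1.0·5.67×10⁻⁸·0.5293) = 7.198×10⁹ K⁴.
T = (7.198×10⁹)^(1/4).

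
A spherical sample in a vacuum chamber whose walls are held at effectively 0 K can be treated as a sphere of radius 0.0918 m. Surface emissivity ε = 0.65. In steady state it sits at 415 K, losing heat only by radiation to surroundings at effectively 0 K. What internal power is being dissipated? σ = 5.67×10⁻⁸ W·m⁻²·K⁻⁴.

Steady state: P = εσA T⁴.
A = 4πr² = 0.1059 m²; T⁴ = (415)⁴ = 2.966×10¹⁰ K⁴.
P = 0.65 × 5.67×10⁻⁸ × 0.1059 × 2.966×10¹⁰.

P ≈ 116 W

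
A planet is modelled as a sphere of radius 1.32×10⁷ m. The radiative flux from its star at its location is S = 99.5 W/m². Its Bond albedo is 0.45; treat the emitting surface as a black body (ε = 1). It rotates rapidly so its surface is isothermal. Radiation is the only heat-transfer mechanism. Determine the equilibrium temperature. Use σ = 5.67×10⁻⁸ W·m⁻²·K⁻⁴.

At equilibrium, absorbed power = emitted power.
Absorbing cross-section = πr² = 5.474×10¹⁴ m²; emitting surface = 4πr² = 2.190×10¹⁵ m² (ratio 4).
(1−a)S·A_cross = εσ·A_surf·T⁴  ⇒  T⁴ = (1−a)S/(4σ).
T⁴ = 0.550·99.5/(4·5.67×10⁻⁸) = 2.413×10⁸ K⁴.
T = (2.413×10⁸)^(1/4).

T ≈ 125 K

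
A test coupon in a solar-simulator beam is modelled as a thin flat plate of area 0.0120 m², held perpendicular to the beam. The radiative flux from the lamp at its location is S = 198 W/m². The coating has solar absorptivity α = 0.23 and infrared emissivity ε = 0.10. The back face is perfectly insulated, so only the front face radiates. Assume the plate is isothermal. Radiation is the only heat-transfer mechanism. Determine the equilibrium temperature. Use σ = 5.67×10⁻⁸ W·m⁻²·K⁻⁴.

T ≈ 299 K

At equilibrium, absorbed power = emitted power.
Absorbing cross-section = A = 0.01200 m²; emitting surface = A = 0.01200 m² (ratio 1).
αS·A_cross = εσ·A_surf·T⁴  ⇒  T⁴ = αS/(ε·1σ).
T⁴ = 0.230·198/(0.10·1·5.67×10⁻⁸) = 8.032×10⁹ K⁴.
T = (8.032×10⁹)^(1/4).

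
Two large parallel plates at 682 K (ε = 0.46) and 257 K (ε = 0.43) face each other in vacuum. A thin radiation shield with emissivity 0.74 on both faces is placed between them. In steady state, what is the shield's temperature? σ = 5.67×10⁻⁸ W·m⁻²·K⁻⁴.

T_s ≈ 580 K

In steady state the net flux on the hot side equals that on the cold side.
σ(T₁⁴−T_s⁴)/D₁ = σ(T_s⁴−T₂⁴)/D₂, with D₁ = 1/ε₁+1/ε_s−1 = 2.525, D₂ = 1/ε_s+1/ε₂−1 = 2.677.
Solve for T_s⁴: T_s⁴ = (D₂·T₁⁴ + D₁·T₂⁴)/(D₁+D₂) = 1.134×10¹¹ K⁴.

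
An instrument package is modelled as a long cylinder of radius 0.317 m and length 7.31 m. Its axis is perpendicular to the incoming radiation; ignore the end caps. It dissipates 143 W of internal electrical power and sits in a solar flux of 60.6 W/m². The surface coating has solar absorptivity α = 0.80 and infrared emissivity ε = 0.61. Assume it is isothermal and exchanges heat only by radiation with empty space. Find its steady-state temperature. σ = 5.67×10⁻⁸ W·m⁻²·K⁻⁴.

At steady state, absorbed solar power + internal power = radiated power.
Absorbed: α·S·A_cross = 0.80·60.6·4.635 = 224.7 W (cross-section 2rL).
Total input = 224.7 + 143 = 367.7 W.
Radiated: εσ·A_surf·T⁴ with A_surf = 2πrL = 14.56 m².
T⁴ = 367.7/(0.61·5.67×10⁻⁸·14.56) = 7.301×10⁸ K⁴.

T ≈ 164 K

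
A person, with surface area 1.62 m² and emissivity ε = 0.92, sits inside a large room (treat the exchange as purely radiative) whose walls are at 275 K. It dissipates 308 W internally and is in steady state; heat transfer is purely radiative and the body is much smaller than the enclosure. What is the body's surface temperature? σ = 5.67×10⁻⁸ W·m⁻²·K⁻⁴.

For a small grey body in a large enclosure, net radiated power = εσA(T⁴ − T_w⁴).
Steady state: P = εσA(T⁴ − T_w⁴) with A = 1.62 m².
T⁴ = P/(εσA) + T_w⁴ = 308/(0.92·5.67×10⁻⁸·1.620) + (275)⁴
    = 3.645×10⁹ + 5.719×10⁹ = 9.364×10⁹ K⁴.

T ≈ 311 K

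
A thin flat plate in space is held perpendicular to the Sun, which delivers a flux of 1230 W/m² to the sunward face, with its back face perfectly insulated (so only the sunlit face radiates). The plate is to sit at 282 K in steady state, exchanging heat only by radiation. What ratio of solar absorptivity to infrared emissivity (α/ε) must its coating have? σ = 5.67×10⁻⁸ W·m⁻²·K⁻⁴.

α/ε ≈ 0.292

Balance: αS·A = εσ·1A·T⁴ ⇒ α/ε = σT⁴/S.
α/ε = 5.67×10⁻⁸·(282)⁴/1230 = 5.67×10⁻⁸·6.324×10⁹/1230.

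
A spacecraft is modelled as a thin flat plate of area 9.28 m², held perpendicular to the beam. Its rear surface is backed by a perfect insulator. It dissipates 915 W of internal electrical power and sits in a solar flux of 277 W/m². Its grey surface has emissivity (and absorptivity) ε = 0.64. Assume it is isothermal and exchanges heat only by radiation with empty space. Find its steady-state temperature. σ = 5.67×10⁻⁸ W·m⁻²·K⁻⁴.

At steady state, absorbed solar power + internal power = radiated power.
Absorbed: α·S·A_cross = 0.64·277·9.280 = 1645 W (cross-section A).
Total input = 1645 + 915 = 2560 W.
Radiated: εσ·A_surf·T⁴ with A_surf = A = 9.280 m².
T⁴ = 2560/(0.64·5.67×10⁻⁸·9.280) = 7.602×10⁹ K⁴.

T ≈ 295 K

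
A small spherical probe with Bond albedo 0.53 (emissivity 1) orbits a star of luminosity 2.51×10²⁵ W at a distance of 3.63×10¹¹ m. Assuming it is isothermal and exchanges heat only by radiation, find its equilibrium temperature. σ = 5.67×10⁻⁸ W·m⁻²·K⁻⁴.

T ≈ 74.9 K

First find the stellar flux at distance d: S = L/(4πd²) = 2.51×10²⁵/(4π·(3.63×10¹¹)²) = 15.16 W/m².
For an isothermal sphere, absorbed (1−a)S·πr² = emitted σ·4πr²·T⁴, so T⁴ = (1−a)S/(4σ).
T⁴ = 0.470·15.16/(4·5.67×10⁻⁸) = 3.141×10⁷ K⁴.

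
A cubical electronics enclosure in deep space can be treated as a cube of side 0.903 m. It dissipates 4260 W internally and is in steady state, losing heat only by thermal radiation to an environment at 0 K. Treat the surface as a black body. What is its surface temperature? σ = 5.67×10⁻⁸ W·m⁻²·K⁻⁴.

T ≈ 352 K

Steady state: internal power = radiated power, P = εσA T⁴.
Radiating area A = 6L² = 4.892 m².
T⁴ = P/(εσA) = 4260/(1.0·5.67×10⁻⁸·4.892) = 1.536×10¹⁰ K⁴.
T = (1.536×10¹⁰)^(1/4).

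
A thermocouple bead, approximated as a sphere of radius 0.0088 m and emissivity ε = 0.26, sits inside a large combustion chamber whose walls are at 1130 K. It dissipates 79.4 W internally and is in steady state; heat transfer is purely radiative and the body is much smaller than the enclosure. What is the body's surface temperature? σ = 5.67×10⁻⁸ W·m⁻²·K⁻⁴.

For a small grey body in a large enclosure, net radiated power = εσA(T⁴ − T_w⁴).
Steady state: P = εσA(T⁴ − T_w⁴) with A = 4πr² = 9.731×10⁻⁴ m².
T⁴ = P/(εσA) + T_w⁴ = 79.4/(0.26·5.67×10⁻⁸·9.731×10⁻⁴) + (1130)⁴
    = 5.535×10¹² + 1.630×10¹² = 7.165×10¹² K⁴.

T ≈ 1640 K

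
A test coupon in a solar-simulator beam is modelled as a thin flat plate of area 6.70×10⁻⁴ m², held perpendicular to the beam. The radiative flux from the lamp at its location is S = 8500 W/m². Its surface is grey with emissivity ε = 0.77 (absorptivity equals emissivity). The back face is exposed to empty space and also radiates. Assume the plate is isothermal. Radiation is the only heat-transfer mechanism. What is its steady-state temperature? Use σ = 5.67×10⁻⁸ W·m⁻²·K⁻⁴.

T ≈ 523 K

At equilibrium, absorbed power = emitted power.
Absorbing cross-section = A = 6.700×10⁻⁴ m²; emitting surface = 2A = 0.001340 m² (ratio 2).
εS·A_cross = εσ·A_surf·T⁴  ⇒  T⁴ = S/(2σ)   (ε cancels).
T⁴ = 8500/(2·5.67×10⁻⁸) = 7.496×10¹⁰ K⁴.
T = (7.496×10¹⁰)^(1/4).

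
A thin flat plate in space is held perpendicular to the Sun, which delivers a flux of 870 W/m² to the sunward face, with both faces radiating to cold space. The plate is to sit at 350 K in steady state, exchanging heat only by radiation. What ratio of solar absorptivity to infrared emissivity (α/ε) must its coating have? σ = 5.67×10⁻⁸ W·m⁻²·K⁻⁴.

Balance: αS·A = εσ·2A·T⁴ ⇒ α/ε = 2σT⁴/S.
α/ε = 2·5.67×10⁻⁸·(350)⁴/870 = 2·5.67×10⁻⁸·1.501×10¹⁰/870.

α/ε ≈ 1.96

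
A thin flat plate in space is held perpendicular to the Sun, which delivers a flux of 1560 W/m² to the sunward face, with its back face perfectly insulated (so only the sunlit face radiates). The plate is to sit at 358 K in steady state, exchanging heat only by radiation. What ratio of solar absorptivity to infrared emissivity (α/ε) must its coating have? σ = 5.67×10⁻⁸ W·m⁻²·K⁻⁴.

α/ε ≈ 0.597

Balance: αS·A = εσ·1A·T⁴ ⇒ α/ε = σT⁴/S.
α/ε = 5.67×10⁻⁸·(358)⁴/1560 = 5.67×10⁻⁸·1.643×10¹⁰/1560.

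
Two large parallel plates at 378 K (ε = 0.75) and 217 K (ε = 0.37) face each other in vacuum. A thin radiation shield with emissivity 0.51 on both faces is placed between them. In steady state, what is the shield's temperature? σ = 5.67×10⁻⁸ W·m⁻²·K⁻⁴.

T_s ≈ 340 K

In steady state the net flux on the hot side equals that on the cold side.
σ(T₁⁴−T_s⁴)/D₁ = σ(T_s⁴−T₂⁴)/D₂, with D₁ = 1/ε₁+1/ε_s−1 = 2.294, D₂ = 1/ε_s+1/ε₂−1 = 3.663.
Solve for T_s⁴: T_s⁴ = (D₂·T₁⁴ + D₁·T₂⁴)/(D₁+D₂) = 1.341×10¹⁰ K⁴.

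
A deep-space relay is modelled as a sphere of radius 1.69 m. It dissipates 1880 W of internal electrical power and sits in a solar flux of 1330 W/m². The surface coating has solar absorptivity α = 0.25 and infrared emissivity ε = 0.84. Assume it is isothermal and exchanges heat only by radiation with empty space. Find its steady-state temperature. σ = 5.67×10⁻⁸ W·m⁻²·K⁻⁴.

At steady state, absorbed solar power + internal power = radiated power.
Absorbed: α·S·A_cross = 0.25·1330·8.973 = 2983 W (cross-section πr²).
Total input = 2983 + 1880 = 4863 W.
Radiated: εσ·A_surf·T⁴ with A_surf = 4πr² = 35.89 m².
T⁴ = 4863/(0.84·5.67×10⁻⁸·35.89) = 2.845×10⁹ K⁴.

T ≈ 231 K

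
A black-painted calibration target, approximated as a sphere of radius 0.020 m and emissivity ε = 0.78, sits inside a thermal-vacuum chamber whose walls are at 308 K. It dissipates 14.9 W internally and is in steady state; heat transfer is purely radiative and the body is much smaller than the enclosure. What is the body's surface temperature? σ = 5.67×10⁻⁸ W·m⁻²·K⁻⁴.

T ≈ 525 K

For a small grey body in a large enclosure, net radiated power = εσA(T⁴ − T_w⁴).
Steady state: P = εσA(T⁴ − T_w⁴) with A = 4πr² = 0.005027 m².
T⁴ = P/(εσA) + T_w⁴ = 14.9/(0.78·5.67×10⁻⁸·0.005027) + (308)⁴
    = 6.703×10¹⁰ + 8.999×10⁹ = 7.602×10¹⁰ K⁴.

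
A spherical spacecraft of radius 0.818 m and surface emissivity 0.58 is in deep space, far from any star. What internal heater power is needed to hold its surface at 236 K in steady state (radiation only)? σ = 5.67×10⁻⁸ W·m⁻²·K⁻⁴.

P ≈ 858 W

P = εσ·4πr²·T⁴.
4πr² = 8.408 m²; T⁴ = 3.102×10⁹ K⁴.
P = 0.58·5.67×10⁻⁸·8.408·3.102×10⁹.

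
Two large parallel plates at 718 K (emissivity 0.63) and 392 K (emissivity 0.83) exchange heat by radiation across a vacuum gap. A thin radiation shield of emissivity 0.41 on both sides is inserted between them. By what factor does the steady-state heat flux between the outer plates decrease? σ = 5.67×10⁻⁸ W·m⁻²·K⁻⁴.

factor ≈ 3.16

Without shield: q₀ = σΔ(T⁴)/(1/ε₁+1/ε₂−1) with denominator 1.792.
With shield the two gaps are in series; the resistances add: (1/ε₁+1/ε_s−1)+(1/ε_s+1/ε₂−1) = 3.026+2.644 = 5.670.
Heat-flux ratio q₀/q = 5.670/1.792.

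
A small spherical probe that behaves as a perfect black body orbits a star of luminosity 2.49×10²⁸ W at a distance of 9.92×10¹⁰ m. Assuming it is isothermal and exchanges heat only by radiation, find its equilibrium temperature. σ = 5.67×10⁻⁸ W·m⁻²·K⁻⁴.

T ≈ 971 K

First find the stellar flux at distance d: S = L/(4πd²) = 2.49×10²⁸/(4π·(9.92×10¹⁰)²) = 2.014×10⁵ W/m².
For an isothermal sphere, absorbed (1−a)S·πr² = emitted σ·4πr²·T⁴, so T⁴ = (1−a)S/(4σ).
T⁴ = 1.00·2.014×10⁵/(4·5.67×10⁻⁸) = 8.878×10¹¹ K⁴.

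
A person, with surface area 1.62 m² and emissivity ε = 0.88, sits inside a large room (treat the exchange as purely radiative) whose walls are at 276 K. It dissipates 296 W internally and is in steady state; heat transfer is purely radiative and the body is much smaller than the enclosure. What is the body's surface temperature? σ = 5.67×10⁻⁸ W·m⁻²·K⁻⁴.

For a small grey body in a large enclosure, net radiated power = εσA(T⁴ − T_w⁴).
Steady state: P = εσA(T⁴ − T_w⁴) with A = 1.62 m².
T⁴ = P/(εσA) + T_w⁴ = 296/(0.88·5.67×10⁻⁸·1.620) + (276)⁴
    = 3.662×10⁹ + 5.803×10⁹ = 9.465×10⁹ K⁴.

T ≈ 312 K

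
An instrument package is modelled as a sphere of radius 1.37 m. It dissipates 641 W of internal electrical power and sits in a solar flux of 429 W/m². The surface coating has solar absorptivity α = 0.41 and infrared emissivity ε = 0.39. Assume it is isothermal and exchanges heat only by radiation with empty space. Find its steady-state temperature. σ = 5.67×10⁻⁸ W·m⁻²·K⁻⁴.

At steady state, absorbed solar power + internal power = radiated power.
Absorbed: α·S·A_cross = 0.41·429·5.896 = 1037 W (cross-section πr²).
Total input = 1037 + 641 = 1678 W.
Radiated: εσ·A_surf·T⁴ with A_surf = 4πr² = 23.59 m².
T⁴ = 1678/(0.39·5.67×10⁻⁸·23.59) = 3.218×10⁹ K⁴.

T ≈ 238 K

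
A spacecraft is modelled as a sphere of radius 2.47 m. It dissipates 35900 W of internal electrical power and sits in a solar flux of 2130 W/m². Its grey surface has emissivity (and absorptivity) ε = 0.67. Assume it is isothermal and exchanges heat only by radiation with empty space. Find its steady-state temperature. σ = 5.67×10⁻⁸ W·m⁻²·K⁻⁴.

T ≈ 384 K

At steady state, absorbed solar power + internal power = radiated power.
Absorbed: α·S·A_cross = 0.67·2130·19.17 = 27350 W (cross-section πr²).
Total input = 27350 + 35900 = 63250 W.
Radiated: εσ·A_surf·T⁴ with A_surf = 4πr² = 76.67 m².
T⁴ = 63250/(0.67·5.67×10⁻⁸·76.67) = 2.172×10¹⁰ K⁴.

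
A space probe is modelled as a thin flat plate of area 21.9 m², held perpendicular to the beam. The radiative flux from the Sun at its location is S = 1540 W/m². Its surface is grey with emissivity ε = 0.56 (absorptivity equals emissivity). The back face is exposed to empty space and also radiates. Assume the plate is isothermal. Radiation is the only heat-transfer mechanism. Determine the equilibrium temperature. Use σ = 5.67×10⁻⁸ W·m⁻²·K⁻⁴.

T ≈ 341 K

At equilibrium, absorbed power = emitted power.
Absorbing cross-section = A = 21.90 m²; emitting surface = 2A = 43.80 m² (ratio 2).
εS·A_cross = εσ·A_surf·T⁴  ⇒  T⁴ = S/(2σ)   (ε cancels).
T⁴ = 1540/(2·5.67×10⁻⁸) = 1.358×10¹⁰ K⁴.
T = (1.358×10¹⁰)^(1/4).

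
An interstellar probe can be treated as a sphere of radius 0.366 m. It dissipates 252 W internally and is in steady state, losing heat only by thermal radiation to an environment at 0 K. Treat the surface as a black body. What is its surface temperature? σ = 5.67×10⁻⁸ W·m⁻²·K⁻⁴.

T ≈ 227 K

Steady state: internal power = radiated power, P = εσA T⁴.
Radiating area A = 4πr² = 1.683 m².
T⁴ = P/(εσA) = 252/(1.0·5.67×10⁻⁸·1.683) = 2.640×10⁹ K⁴.
T = (2.640×10⁹)^(1/4).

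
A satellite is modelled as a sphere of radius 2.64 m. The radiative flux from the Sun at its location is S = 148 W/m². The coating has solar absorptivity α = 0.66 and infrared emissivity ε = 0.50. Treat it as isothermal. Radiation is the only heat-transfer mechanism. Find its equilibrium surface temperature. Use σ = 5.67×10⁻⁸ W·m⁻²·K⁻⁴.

T ≈ 171 K

At equilibrium, absorbed power = emitted power.
Absorbing cross-section = πr² = 21.90 m²; emitting surface = 4πr² = 87.58 m² (ratio 4).
αS·A_cross = εσ·A_surf·T⁴  ⇒  T⁴ = αS/(ε·4σ).
T⁴ = 0.660·148/(0.50·4·5.67×10⁻⁸) = 8.614×10⁸ K⁴.
T = (8.614×10⁸)^(1/4).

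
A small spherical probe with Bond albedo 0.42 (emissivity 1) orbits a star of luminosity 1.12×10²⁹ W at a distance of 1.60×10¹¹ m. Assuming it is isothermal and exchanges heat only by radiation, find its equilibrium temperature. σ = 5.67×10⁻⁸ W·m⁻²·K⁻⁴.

T ≈ 971 K

First find the stellar flux at distance d: S = L/(4πd²) = 1.12×10²⁹/(4π·(1.60×10¹¹)²) = 3.482×10⁵ W/m².
For an isothermal sphere, absorbed (1−a)S·πr² = emitted σ·4πr²·T⁴, so T⁴ = (1−a)S/(4σ).
T⁴ = 0.580·3.482×10⁵/(4·5.67×10⁻⁸) = 8.903×10¹¹ K⁴.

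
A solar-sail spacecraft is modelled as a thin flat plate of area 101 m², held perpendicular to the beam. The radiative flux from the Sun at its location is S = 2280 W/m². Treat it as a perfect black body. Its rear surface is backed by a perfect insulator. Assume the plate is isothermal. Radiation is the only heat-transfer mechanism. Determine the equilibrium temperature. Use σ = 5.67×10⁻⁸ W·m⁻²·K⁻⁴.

T ≈ 448 K

At equilibrium, absorbed power = emitted power.
Absorbing cross-section = A = 101.0 m²; emitting surface = A = 101.0 m² (ratio 1).
S·A_cross = εσ·A_surf·T⁴  ⇒  T⁴ = S/(1σ).
T⁴ = 1.00·2280/(1·5.67×10⁻⁸) = 4.021×10¹⁰ K⁴.
T = (4.021×10¹⁰)^(1/4).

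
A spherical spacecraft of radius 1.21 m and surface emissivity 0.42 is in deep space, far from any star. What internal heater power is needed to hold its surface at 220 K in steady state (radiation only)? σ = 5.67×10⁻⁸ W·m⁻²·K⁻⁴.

P ≈ 1030 W

P = εσ·4πr²·T⁴.
4πr² = 18.40 m²; T⁴ = 2.343×10⁹ K⁴.
P = 0.42·5.67×10⁻⁸·18.40·2.343×10⁹.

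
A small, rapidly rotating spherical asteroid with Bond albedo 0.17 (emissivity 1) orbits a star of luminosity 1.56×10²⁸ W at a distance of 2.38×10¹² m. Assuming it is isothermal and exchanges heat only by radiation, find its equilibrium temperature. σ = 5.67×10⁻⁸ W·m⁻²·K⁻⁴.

First find the stellar flux at distance d: S = L/(4πd²) = 1.56×10²⁸/(4π·(2.38×10¹²)²) = 219.2 W/m².
For an isothermal sphere, absorbed (1−a)S·πr² = emitted σ·4πr²·T⁴, so T⁴ = (1−a)S/(4σ).
T⁴ = 0.830·219.2/(4·5.67×10⁻⁸) = 8.020×10⁸ K⁴.

T ≈ 168 K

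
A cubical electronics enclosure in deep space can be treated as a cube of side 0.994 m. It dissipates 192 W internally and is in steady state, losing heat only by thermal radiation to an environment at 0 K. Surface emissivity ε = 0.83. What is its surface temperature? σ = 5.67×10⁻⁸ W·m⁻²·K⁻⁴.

Steady state: internal power = radiated power, P = εσA T⁴.
Radiating area A = 6L² = 5.928 m².
T⁴ = P/(εσA) = 192/(0.83·5.67×10⁻⁸·5.928) = 6.882×10⁸ K⁴.
T = (6.882×10⁸)^(1/4).

T ≈ 162 K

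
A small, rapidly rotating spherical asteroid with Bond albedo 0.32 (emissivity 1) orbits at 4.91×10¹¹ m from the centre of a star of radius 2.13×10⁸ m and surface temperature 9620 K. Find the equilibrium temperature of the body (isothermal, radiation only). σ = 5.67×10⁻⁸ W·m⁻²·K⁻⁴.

T ≈ 129 K

The star's surface emits σT_*⁴; at distance d the flux is S = σT_*⁴(R_*/d)².
S = 5.67×10⁻⁸·(9620)⁴·(2.13×10⁸/4.91×10¹¹)² = 91.39 W/m².
For an isothermal sphere T⁴ = (1−a)S/(4σ) = 2.740×10⁸ K⁴.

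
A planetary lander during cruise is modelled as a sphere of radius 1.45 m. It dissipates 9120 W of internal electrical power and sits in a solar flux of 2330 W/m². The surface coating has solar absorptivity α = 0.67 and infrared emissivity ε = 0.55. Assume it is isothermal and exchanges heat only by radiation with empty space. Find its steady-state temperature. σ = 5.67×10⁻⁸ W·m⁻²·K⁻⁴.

At steady state, absorbed solar power + internal power = radiated power.
Absorbed: α·S·A_cross = 0.67·2330·6.605 = 10310 W (cross-section πr²).
Total input = 10310 + 9120 = 19430 W.
Radiated: εσ·A_surf·T⁴ with A_surf = 4πr² = 26.42 m².
T⁴ = 19430/(0.55·5.67×10⁻⁸·26.42) = 2.358×10¹⁰ K⁴.

T ≈ 392 K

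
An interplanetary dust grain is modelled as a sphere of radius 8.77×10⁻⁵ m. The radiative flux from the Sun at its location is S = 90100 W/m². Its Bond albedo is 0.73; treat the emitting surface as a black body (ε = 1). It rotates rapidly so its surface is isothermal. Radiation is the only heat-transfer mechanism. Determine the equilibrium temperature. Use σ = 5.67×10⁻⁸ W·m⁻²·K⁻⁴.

T ≈ 572 K

At equilibrium, absorbed power = emitted power.
Absorbing cross-section = πr² = 2.416×10⁻⁸ m²; emitting surface = 4πr² = 9.665×10⁻⁸ m² (ratio 4).
(1−a)S·A_cross = εσ·A_surf·T⁴  ⇒  T⁴ = (1−a)S/(4σ).
T⁴ = 0.270·90100/(4·5.67×10⁻⁸) = 1.073×10¹¹ K⁴.
T = (1.073×10¹¹)^(1/4).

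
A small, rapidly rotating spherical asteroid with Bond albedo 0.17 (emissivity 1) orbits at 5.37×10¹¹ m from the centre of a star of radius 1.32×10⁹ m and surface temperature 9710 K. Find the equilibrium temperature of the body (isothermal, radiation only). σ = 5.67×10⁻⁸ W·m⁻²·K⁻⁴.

T ≈ 325 K

The star's surface emits σT_*⁴; at distance d the flux is S = σT_*⁴(R_*/d)².
S = 5.67×10⁻⁸·(9710)⁴·(1.32×10⁹/5.37×10¹¹)² = 3046 W/m².
For an isothermal sphere T⁴ = (1−a)S/(4σ) = 1.115×10¹⁰ K⁴.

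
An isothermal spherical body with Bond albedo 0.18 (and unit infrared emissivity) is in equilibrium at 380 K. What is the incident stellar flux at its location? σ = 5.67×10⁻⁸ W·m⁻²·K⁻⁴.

S ≈ 5770 W/m²

(1−a)S·πr² = σ·4πr²·T⁴ ⇒ S = 4σT⁴/(1−a).
S = 4·5.67×10⁻⁸·2.085×10¹⁰/0.820.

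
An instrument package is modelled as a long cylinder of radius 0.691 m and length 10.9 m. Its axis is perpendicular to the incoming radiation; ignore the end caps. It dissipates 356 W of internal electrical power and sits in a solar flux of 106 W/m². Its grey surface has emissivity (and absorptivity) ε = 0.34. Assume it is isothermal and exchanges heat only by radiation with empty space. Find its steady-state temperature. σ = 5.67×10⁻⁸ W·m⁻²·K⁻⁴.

T ≈ 177 K

At steady state, absorbed solar power + internal power = radiated power.
Absorbed: α·S·A_cross = 0.34·106·15.06 = 542.9 W (cross-section 2rL).
Total input = 542.9 + 356 = 898.9 W.
Radiated: εσ·A_surf·T⁴ with A_surf = 2πrL = 47.32 m².
T⁴ = 898.9/(0.34·5.67×10⁻⁸·47.32) = 9.853×10⁸ K⁴.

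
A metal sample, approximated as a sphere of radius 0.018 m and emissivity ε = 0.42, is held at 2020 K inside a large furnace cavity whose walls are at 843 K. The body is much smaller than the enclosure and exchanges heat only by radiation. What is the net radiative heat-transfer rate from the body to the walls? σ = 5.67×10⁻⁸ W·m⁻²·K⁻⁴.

P_net ≈ 1570 W

For a small grey body in a large enclosure: P_net = εσA(T_body⁴ − T_wall⁴).
A = 4πr² = 0.004072 m²; T_body⁴ − T_wall⁴ = 1.665×10¹³ − 5.050×10¹¹ = 1.614×10¹³ K⁴.
|P_net| = 0.42·5.67×10⁻⁸·0.004072·1.614×10¹³.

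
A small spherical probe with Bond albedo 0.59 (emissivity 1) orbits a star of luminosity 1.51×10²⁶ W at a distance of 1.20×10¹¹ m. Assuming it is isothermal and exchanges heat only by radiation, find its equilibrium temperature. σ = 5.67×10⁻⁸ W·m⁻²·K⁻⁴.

T ≈ 197 K

First find the stellar flux at distance d: S = L/(4πd²) = 1.51×10²⁶/(4π·(1.20×10¹¹)²) = 834.5 W/m².
For an isothermal sphere, absorbed (1−a)S·πr² = emitted σ·4πr²·T⁴, so T⁴ = (1−a)S/(4σ).
T⁴ = 0.410·834.5/(4·5.67×10⁻⁸) = 1.509×10⁹ K⁴.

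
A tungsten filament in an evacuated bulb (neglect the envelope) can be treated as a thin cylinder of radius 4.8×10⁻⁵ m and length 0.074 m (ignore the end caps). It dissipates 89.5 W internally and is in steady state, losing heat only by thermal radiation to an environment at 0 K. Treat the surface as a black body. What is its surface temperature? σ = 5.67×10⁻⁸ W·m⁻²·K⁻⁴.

Steady state: internal power = radiated power, P = εσA T⁴.
Radiating area A = 2πrL = 2.232×10⁻⁵ m².
T⁴ = P/(εσA) = 89.5/(1.0·5.67×10⁻⁸·2.232×10⁻⁵) = 7.073×10¹³ K⁴.
T = (7.073×10¹³)^(1/4).

T ≈ 2900 K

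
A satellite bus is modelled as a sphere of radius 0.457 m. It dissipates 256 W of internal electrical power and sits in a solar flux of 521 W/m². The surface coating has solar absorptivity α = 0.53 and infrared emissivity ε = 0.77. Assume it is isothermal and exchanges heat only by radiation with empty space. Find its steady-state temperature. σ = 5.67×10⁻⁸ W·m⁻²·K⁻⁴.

At steady state, absorbed solar power + internal power = radiated power.
Absorbed: α·S·A_cross = 0.53·521·0.6561 = 181.2 W (cross-section πr²).
Total input = 181.2 + 256 = 437.2 W.
Radiated: εσ·A_surf·T⁴ with A_surf = 4πr² = 2.624 m².
T⁴ = 437.2/(0.77·5.67×10⁻⁸·2.624) = 3.815×10⁹ K⁴.

T ≈ 249 K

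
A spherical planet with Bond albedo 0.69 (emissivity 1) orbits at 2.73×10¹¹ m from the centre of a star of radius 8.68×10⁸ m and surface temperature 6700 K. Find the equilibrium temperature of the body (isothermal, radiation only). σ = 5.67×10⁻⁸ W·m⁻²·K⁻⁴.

The star's surface emits σT_*⁴; at distance d the flux is S = σT_*⁴(R_*/d)².
S = 5.67×10⁻⁸·(6700)⁴·(8.68×10⁸/2.73×10¹¹)² = 1155 W/m².
For an isothermal sphere T⁴ = (1−a)S/(4σ) = 1.579×10⁹ K⁴.

T ≈ 199 K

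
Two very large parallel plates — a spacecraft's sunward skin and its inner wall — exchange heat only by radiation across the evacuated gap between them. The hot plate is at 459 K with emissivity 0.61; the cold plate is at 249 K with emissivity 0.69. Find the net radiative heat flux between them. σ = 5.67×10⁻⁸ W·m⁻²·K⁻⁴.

For two infinite grey parallel plates, q = σ(T₁⁴ − T₂⁴)/(1/ε₁ + 1/ε₂ − 1).
T₁⁴ − T₂⁴ = 4.439×10¹⁰ − 3.844×10⁹ = 4.054×10¹⁰ K⁴.
1/ε₁ + 1/ε₂ − 1 = 1.639 + 1.449 − 1 = 2.089.
q = 5.67×10⁻⁸ × 4.054×10¹⁰ / 2.089.

q ≈ 1100 W/m²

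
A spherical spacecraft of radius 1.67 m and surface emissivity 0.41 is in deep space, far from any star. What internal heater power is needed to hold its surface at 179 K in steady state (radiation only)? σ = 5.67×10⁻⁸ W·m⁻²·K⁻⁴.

P = εσ·4πr²·T⁴.
4πr² = 35.05 m²; T⁴ = 1.027×10⁹ K⁴.
P = 0.41·5.67×10⁻⁸·35.05·1.027×10⁹.

P ≈ 836 W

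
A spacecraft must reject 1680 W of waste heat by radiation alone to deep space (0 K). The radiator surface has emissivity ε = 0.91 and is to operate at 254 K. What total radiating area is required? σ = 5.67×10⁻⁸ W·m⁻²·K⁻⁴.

P = εσA T⁴ ⇒ A = P/(εσT⁴).
T⁴ = 4.162×10⁹ K⁴.
A = 1680/(0.91 × 5.67×10⁻⁸ × 4.162×10⁹).

A ≈ 7.82 m²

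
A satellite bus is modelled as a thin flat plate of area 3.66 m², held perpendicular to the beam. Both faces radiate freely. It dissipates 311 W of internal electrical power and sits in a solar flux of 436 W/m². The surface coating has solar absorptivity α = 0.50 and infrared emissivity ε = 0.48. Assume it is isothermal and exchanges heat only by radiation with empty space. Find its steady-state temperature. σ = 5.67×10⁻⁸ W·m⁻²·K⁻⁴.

At steady state, absorbed solar power + internal power = radiated power.
Absorbed: α·S·A_cross = 0.50·436·3.660 = 797.9 W (cross-section A).
Total input = 797.9 + 311 = 1109 W.
Radiated: εσ·A_surf·T⁴ with A_surf = 2A = 7.320 m².
T⁴ = 1109/(0.48·5.67×10⁻⁸·7.320) = 5.566×10⁹ K⁴.

T ≈ 273 K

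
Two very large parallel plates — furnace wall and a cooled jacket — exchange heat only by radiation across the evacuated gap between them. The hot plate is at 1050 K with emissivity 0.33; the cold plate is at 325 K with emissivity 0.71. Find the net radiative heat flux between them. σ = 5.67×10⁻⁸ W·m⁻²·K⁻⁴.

For two infinite grey parallel plates, q = σ(T₁⁴ − T₂⁴)/(1/ε₁ + 1/ε₂ − 1).
T₁⁴ − T₂⁴ = 1.216×10¹² − 1.116×10¹⁰ = 1.204×10¹² K⁴.
1/ε₁ + 1/ε₂ − 1 = 3.030 + 1.408 − 1 = 3.439.
q = 5.67×10⁻⁸ × 1.204×10¹² / 3.439.

q ≈ 19900 W/m²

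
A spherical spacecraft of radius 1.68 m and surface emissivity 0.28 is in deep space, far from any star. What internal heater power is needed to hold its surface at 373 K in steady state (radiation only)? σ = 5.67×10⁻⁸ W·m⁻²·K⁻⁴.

P ≈ 10900 W

P = εσ·4πr²·T⁴.
4πr² = 35.47 m²; T⁴ = 1.936×10¹⁰ K⁴.
P = 0.28·5.67×10⁻⁸·35.47·1.936×10¹⁰.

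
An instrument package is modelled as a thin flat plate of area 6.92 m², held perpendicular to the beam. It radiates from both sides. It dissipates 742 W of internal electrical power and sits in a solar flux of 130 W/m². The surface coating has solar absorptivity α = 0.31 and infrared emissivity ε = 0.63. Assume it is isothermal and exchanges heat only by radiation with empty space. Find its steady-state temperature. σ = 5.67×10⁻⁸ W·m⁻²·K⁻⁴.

At steady state, absorbed solar power + internal power = radiated power.
Absorbed: α·S·A_cross = 0.31·130·6.920 = 278.9 W (cross-section A).
Total input = 278.9 + 742 = 1021 W.
Radiated: εσ·A_surf·T⁴ with A_surf = 2A = 13.84 m².
T⁴ = 1021/(0.63·5.67×10⁻⁸·13.84) = 2.065×10⁹ K⁴.

T ≈ 213 K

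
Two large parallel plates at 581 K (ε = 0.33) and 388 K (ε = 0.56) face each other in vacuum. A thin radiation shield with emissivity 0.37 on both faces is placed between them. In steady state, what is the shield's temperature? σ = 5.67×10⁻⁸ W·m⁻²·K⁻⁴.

In steady state the net flux on the hot side equals that on the cold side.
σ(T₁⁴−T_s⁴)/D₁ = σ(T_s⁴−T₂⁴)/D₂, with D₁ = 1/ε₁+1/ε_s−1 = 4.733, D₂ = 1/ε_s+1/ε₂−1 = 3.488.
Solve for T_s⁴: T_s⁴ = (D₂·T₁⁴ + D₁·T₂⁴)/(D₁+D₂) = 6.140×10¹⁰ K⁴.

T_s ≈ 498 K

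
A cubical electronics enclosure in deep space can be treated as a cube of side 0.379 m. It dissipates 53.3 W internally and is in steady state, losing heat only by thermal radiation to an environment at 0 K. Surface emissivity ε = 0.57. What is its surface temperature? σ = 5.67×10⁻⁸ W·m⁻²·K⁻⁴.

Steady state: internal power = radiated power, P = εσA T⁴.
Radiating area A = 6L² = 0.8618 m².
T⁴ = P/(εσA) = 53.3/(0.57·5.67×10⁻⁸·0.8618) = 1.914×10⁹ K⁴.
T = (1.914×10⁹)^(1/4).

T ≈ 209 K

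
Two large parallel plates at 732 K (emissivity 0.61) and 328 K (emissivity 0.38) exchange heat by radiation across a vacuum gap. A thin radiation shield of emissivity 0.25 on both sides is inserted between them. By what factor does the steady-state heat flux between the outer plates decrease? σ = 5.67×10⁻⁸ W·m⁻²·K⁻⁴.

Without shield: q₀ = σΔ(T⁴)/(1/ε₁+1/ε₂−1) with denominator 3.271.
With shield the two gaps are in series; the resistances add: (1/ε₁+1/ε_s−1)+(1/ε_s+1/ε₂−1) = 4.639+5.632 = 10.27.
Heat-flux ratio q₀/q = 10.27/3.271.

factor ≈ 3.14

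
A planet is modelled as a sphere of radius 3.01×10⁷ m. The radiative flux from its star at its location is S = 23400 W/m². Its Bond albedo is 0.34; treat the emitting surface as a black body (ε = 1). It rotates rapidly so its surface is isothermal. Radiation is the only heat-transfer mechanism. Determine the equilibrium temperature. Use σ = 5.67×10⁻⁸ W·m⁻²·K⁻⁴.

At equilibrium, absorbed power = emitted power.
Absorbing cross-section = πr² = 2.846×10¹⁵ m²; emitting surface = 4πr² = 1.139×10¹⁶ m² (ratio 4).
(1−a)S·A_cross = εσ·A_surf·T⁴  ⇒  T⁴ = (1−a)S/(4σ).
T⁴ = 0.660·23400/(4·5.67×10⁻⁸) = 6.810×10¹⁰ K⁴.
T = (6.810×10¹⁰)^(1/4).

T ≈ 511 K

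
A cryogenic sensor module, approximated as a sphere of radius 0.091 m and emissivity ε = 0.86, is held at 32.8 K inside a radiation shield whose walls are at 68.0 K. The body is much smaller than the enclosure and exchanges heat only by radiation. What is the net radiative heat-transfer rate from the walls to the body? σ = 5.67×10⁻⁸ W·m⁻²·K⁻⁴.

P_net ≈ 0.103 W

For a small grey body in a large enclosure: P_net = εσA(T_body⁴ − T_wall⁴).
A = 4πr² = 0.1041 m²; T_body⁴ − T_wall⁴ = 1.157×10⁶ − 2.138×10⁷ = -2.022×10⁷ K⁴.
|P_net| = 0.86·5.67×10⁻⁸·0.1041·2.022×10⁷.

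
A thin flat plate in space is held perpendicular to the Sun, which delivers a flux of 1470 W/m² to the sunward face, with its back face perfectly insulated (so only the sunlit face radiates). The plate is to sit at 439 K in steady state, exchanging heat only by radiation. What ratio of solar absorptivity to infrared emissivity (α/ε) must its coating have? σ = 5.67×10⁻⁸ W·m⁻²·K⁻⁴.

α/ε ≈ 1.43

Balance: αS·A = εσ·1A·T⁴ ⇒ α/ε = σT⁴/S.
α/ε = 5.67×10⁻⁸·(439)⁴/1470 = 5.67×10⁻⁸·3.714×10¹⁰/1470.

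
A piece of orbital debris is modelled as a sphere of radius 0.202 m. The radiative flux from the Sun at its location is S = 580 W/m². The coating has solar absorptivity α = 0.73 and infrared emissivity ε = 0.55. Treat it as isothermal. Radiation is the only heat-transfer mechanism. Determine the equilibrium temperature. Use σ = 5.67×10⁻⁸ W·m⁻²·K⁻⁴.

At equilibrium, absorbed power = emitted power.
Absorbing cross-section = πr² = 0.1282 m²; emitting surface = 4πr² = 0.5128 m² (ratio 4).
αS·A_cross = εσ·A_surf·T⁴  ⇒  T⁴ = αS/(ε·4σ).
T⁴ = 0.730·580/(0.55·4·5.67×10⁻⁸) = 3.394×10⁹ K⁴.
T = (3.394×10⁹)^(1/4).

T ≈ 241 K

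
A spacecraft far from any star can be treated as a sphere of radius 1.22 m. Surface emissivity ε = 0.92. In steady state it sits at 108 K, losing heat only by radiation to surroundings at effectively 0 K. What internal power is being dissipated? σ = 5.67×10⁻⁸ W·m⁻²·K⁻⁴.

P ≈ 133 W

Steady state: P = εσA T⁴.
A = 4πr² = 18.70 m²; T⁴ = (108)⁴ = 1.360×10⁸ K⁴.
P = 0.92 × 5.67×10⁻⁸ × 18.70 × 1.360×10⁸.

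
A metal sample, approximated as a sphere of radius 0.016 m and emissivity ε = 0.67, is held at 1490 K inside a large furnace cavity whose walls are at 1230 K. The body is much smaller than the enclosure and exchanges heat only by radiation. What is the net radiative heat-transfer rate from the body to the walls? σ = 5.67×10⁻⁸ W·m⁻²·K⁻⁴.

For a small grey body in a large enclosure: P_net = εσA(T_body⁴ − T_wall⁴).
A = 4πr² = 0.003217 m²; T_body⁴ − T_wall⁴ = 4.929×10¹² − 2.289×10¹² = 2.640×10¹² K⁴.
|P_net| = 0.67·5.67×10⁻⁸·0.003217·2.640×10¹².

P_net ≈ 323 W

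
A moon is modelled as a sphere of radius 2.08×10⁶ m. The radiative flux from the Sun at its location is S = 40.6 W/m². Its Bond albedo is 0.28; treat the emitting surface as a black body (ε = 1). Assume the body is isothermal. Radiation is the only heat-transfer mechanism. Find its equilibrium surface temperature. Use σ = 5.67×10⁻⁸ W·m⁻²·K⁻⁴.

T ≈ 107 K

At equilibrium, absorbed power = emitted power.
Absorbing cross-section = πr² = 1.359×10¹³ m²; emitting surface = 4πr² = 5.437×10¹³ m² (ratio 4).
(1−a)S·A_cross = εσ·A_surf·T⁴  ⇒  T⁴ = (1−a)S/(4σ).
T⁴ = 0.720·40.6/(4·5.67×10⁻⁸) = 1.289×10⁸ K⁴.
T = (1.289×10⁸)^(1/4).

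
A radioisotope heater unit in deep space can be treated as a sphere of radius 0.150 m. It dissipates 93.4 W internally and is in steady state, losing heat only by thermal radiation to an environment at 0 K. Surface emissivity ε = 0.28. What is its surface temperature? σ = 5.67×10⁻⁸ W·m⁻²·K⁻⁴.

T ≈ 380 K

Steady state: internal power = radiated power, P = εσA T⁴.
Radiating area A = 4πr² = 0.2827 m².
T⁴ = P/(εσA) = 93.4/(0.28·5.67×10⁻⁸·0.2827) = 2.081×10¹⁰ K⁴.
T = (2.081×10¹⁰)^(1/4).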